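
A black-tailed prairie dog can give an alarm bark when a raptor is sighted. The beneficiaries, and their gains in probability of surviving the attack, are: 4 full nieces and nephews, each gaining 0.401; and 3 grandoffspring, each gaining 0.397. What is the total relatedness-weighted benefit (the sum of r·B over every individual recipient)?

0.69875

r to a full niece or nephew = 0.25 (full aunt/uncle↔niece/nephew: two paths of length 3 through the shared grandparent pair: r = 2·(1/2)^3 = 1/4).
r to a grandoffspring = 0.25 (two parent–offspring links: r = (1/2)^2 = 1/4).
Summing one r·B term per recipient: 4·0.25·0.401 + 3·0.25·0.397 = 0.69875.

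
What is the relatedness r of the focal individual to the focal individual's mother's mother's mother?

Each parent–offspring link contributes a factor of 1/2, and independent paths through distinct common ancestors add.
Three parent–offspring links: r = (1/2)^3 = 1/8.

0.125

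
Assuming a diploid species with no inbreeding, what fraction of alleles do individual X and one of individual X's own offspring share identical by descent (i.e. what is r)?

0.5

Each parent–offspring link contributes a factor of 1/2, and independent paths through distinct common ancestors add.
One parent–offspring link: r = (1/2)^1 = 1/2.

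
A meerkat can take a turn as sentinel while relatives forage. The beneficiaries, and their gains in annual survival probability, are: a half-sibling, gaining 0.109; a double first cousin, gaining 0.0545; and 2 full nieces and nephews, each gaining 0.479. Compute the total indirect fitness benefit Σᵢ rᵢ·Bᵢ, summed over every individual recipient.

0.280375

r to a half-sibling = 1/4 (half-sibs share one parent — one path of length 2: r = (1/2)^2 = 1/4).
r to a double first cousin = 0.25 (double first cousins share both grandparent pairs — four paths of length 4: r = 4·(1/2)^4 = 1/4).
r to a full niece or nephew = 1/4 (full aunt/uncle↔niece/nephew: two paths of length 3 through the shared grandparent pair: r = 2·(1/2)^3 = 1/4).
Summing one r·B term per recipient: 1·0.25·0.109 + 1·0.25·0.0545 + 2·0.25·0.479 = 0.280375.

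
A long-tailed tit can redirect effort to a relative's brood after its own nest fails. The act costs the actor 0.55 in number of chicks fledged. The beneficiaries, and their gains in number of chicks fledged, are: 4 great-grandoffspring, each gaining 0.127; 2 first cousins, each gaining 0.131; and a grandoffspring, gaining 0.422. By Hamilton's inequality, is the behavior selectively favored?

Hamilton's rule: the trait is favored when the sum of r·B over every recipient exceeds the actor's cost C.
r to a great-grandoffspring = 0.125 (three parent–offspring links: r = (1/2)^3 = 1/8).
r to a first cousin = 1/8 (first cousins share one grandparent pair — two paths of length 4: r = 2·(1/2)^4 = 1/8).
r to a grandoffspring = 1/4 (two parent–offspring links: r = (1/2)^2 = 1/4).
Summing one r·B term per recipient: 4·0.125·0.127 + 2·0.125·0.131 + 1·0.25·0.422 = 0.20175.
0.20175 < 0.55: the indirect benefit is less than the cost.

No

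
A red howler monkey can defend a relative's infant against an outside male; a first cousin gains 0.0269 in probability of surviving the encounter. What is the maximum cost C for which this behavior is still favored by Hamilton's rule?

r to a first cousin = 0.125 (first cousins share one grandparent pair — two paths of length 4: r = 2·(1/2)^4 = 1/8).
Hamilton's rule: n·r·B > C, so the trait is favored while C < n·r·B = 1·0.125·0.0269 = 0.0033625.

0.0033625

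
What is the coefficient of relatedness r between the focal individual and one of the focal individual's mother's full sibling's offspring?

0.125

Each parent–offspring link contributes a factor of 1/2, and independent paths through distinct common ancestors add.
First cousins share one grandparent pair — two paths of length 4: r = 2·(1/2)^4 = 1/8.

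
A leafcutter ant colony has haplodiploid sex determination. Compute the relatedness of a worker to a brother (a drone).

0.25

Her haploid brother carries none of their father's genes and a random half of their mother's genome; that half matches the maternal half of her own genome with probability 1/2: r = 1/2 · 1/2 = 1/4.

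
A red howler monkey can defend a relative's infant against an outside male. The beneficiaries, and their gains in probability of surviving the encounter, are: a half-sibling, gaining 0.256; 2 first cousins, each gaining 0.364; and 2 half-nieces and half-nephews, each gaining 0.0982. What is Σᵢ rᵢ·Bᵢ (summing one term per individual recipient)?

r to a half-sibling = 0.25 (half-sibs share one parent — one path of length 2: r = (1/2)^2 = 1/4).
r to a first cousin = 1/8 (first cousins share one grandparent pair — two paths of length 4: r = 2·(1/2)^4 = 1/8).
r to a half-niece or half-nephew = 0.125 (half-aunt/uncle↔niece/nephew: one path of length 3: r = (1/2)^3 = 1/8).
Summing one r·B term per recipient: 1·0.25·0.256 + 2·0.125·0.364 + 2·0.125·0.0982 = 0.17955.

0.17955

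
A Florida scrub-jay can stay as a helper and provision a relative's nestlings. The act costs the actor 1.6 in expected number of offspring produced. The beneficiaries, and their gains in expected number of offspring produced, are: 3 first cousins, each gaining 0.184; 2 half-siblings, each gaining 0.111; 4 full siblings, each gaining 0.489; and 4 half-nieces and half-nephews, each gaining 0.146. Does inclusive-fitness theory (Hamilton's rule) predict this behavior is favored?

No

Hamilton's rule: the trait is favored when the sum of r·B over every recipient exceeds the actor's cost C.
r to a first cousin = 1/8 (first cousins share one grandparent pair — two paths of length 4: r = 2·(1/2)^4 = 1/8).
r to a half-sibling = 1/4 (half-sibs share one parent — one path of length 2: r = (1/2)^2 = 1/4).
r to a full sibling = 1/2 (full sibs share both parents — two paths of length 2: r = 2·(1/2)^2 = 1/2).
r to a half-niece or half-nephew = 1/8 (half-aunt/uncle↔niece/nephew: one path of length 3: r = (1/2)^3 = 1/8).
Summing one r·B term per recipient: 3·0.125·0.184 + 2·0.25·0.111 + 4·0.5·0.489 + 4·0.125·0.146 = 1.1755.
1.1755 < 1.6: the indirect benefit is less than the cost.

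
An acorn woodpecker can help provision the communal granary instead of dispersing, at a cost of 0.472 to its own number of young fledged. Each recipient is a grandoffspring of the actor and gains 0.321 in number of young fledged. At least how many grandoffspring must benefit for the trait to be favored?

6

r to a grandoffspring = 1/4 (two parent–offspring links: r = (1/2)^2 = 1/4).
Hamilton's rule: n·r·B > C  ⇒  n > C/(r·B) = 0.472/(0.25·0.321) = 5.882.
The smallest integer exceeding 5.882 is 6.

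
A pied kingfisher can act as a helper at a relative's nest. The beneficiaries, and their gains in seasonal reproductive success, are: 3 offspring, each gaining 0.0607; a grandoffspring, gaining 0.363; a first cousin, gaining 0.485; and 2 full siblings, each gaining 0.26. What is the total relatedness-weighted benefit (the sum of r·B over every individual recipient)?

r to an offspring = 0.5 (one parent–offspring link: r = (1/2)^1 = 1/2).
r to a grandoffspring = 0.25 (two parent–offspring links: r = (1/2)^2 = 1/4).
r to a first cousin = 0.125 (first cousins share one grandparent pair — two paths of length 4: r = 2·(1/2)^4 = 1/8).
r to a full sibling = 1/2 (full sibs share both parents — two paths of length 2: r = 2·(1/2)^2 = 1/2).
Summing one r·B term per recipient: 3·0.5·0.0607 + 1·0.25·0.363 + 1·0.125·0.485 + 2·0.5·0.26 = 0.502425.

0.502425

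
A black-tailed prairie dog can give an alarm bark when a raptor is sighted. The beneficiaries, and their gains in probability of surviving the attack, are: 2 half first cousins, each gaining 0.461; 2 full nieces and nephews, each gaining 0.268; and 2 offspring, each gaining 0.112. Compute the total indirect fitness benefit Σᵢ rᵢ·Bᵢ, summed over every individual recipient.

r to a half first cousin = 1/16 (half first cousins share one grandparent — one path of length 4: r = (1/2)^4 = 1/16).
r to a full niece or nephew = 1/4 (full aunt/uncle↔niece/nephew: two paths of length 3 through the shared grandparent pair: r = 2·(1/2)^3 = 1/4).
r to an offspring = 1/2 (one parent–offspring link: r = (1/2)^1 = 1/2).
Summing one r·B term per recipient: 2·0.0625·0.461 + 2·0.25·0.268 + 2·0.5·0.112 = 0.303625.

0.303625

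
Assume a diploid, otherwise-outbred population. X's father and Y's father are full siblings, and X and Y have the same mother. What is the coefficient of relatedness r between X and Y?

0.375

Relatedness sums over independent paths through distinct common ancestors.
X and Y are related in two ways: first cousins through their fathers (r = 1/8) and half-sibs through their shared mother (r = 1/4).
r = 1/8 + 1/4 = 0.375.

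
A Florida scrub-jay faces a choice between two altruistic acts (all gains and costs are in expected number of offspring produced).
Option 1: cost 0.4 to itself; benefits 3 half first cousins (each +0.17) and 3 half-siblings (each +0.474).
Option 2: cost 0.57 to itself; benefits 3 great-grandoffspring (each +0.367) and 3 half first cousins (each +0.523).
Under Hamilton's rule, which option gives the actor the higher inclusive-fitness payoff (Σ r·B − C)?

Option 1

Option 1: r to a half first cousin = 0.0625.
Option 1: r to a half-sibling = 0.25.
Option 1: Σ r·B − C = (3·0.0625·0.17 + 3·0.25·0.474) − 0.4 = -0.012625.
Option 2: r to a great-grandoffspring = 0.125.
Option 2: r to a half first cousin = 0.0625.
Option 2: Σ r·B − C = (3·0.125·0.367 + 3·0.0625·0.523) − 0.57 = -0.3343125.
Option 1 has the higher net inclusive-fitness payoff.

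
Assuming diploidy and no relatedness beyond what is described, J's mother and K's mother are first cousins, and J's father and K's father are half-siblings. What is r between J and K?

Wright's path rule: contributions from independent ancestry routes add.
J and K are related in two ways: second cousins through their mothers (r = 1/32) and half first cousins through their fathers (r = 1/16).
r = 1/32 + 1/16 = 3/32 = 0.09375.

0.09375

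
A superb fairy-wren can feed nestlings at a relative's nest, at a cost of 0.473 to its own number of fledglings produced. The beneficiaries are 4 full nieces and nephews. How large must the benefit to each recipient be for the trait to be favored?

r to a full niece or nephew = 1/4 (full aunt/uncle↔niece/nephew: two paths of length 3 through the shared grandparent pair: r = 2·(1/2)^3 = 1/4).
Hamilton's rule with n recipients of equal r: n·r·B > C, so B > C/(n·r) = 0.473/(4·0.25) = 0.473.

0.473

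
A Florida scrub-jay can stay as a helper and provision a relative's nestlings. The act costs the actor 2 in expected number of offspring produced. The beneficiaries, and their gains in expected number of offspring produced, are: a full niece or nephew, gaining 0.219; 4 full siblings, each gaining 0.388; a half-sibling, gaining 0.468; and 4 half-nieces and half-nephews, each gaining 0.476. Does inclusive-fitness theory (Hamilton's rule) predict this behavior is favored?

Hamilton's rule: the trait is favored when the sum of r·B over every recipient exceeds the actor's cost C.
r to a full niece or nephew = 1/4 (full aunt/uncle↔niece/nephew: two paths of length 3 through the shared grandparent pair: r = 2·(1/2)^3 = 1/4).
r to a full sibling = 1/2 (full sibs share both parents — two paths of length 2: r = 2·(1/2)^2 = 1/2).
r to a half-sibling = 0.25 (half-sibs share one parent — one path of length 2: r = (1/2)^2 = 1/4).
r to a half-niece or half-nephew = 0.125 (half-aunt/uncle↔niece/nephew: one path of length 3: r = (1/2)^3 = 1/8).
Summing one r·B term per recipient: 1·0.25·0.219 + 4·0.5·0.388 + 1·0.25·0.468 + 4·0.125·0.476 = 1.18575.
1.18575 < 2: the indirect benefit is less than the cost.

No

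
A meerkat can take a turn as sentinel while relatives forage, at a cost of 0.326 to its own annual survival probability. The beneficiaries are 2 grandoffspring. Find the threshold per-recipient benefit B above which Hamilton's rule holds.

r to a grandoffspring = 0.25 (two parent–offspring links: r = (1/2)^2 = 1/4).
Hamilton's rule with n recipients of equal r: n·r·B > C, so B > C/(n·r) = 0.326/(2·0.25) = 0.652.

0.652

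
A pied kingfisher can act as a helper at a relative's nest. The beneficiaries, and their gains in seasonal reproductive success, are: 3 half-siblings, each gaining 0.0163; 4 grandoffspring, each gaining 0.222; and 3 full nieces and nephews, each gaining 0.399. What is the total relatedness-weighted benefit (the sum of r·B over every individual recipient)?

r to a half-sibling = 1/4 (half-sibs share one parent — one path of length 2: r = (1/2)^2 = 1/4).
r to a grandoffspring = 0.25 (two parent–offspring links: r = (1/2)^2 = 1/4).
r to a full niece or nephew = 0.25 (full aunt/uncle↔niece/nephew: two paths of length 3 through the shared grandparent pair: r = 2·(1/2)^3 = 1/4).
Summing one r·B term per recipient: 3·0.25·0.0163 + 4·0.25·0.222 + 3·0.25·0.399 = 0.533475.

0.533475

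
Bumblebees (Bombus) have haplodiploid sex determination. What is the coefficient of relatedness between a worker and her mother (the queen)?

One meiotic link between diploid queen and diploid daughter: r = 1/2.

0.5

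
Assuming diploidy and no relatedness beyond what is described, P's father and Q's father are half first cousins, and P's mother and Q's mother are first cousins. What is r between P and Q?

0.046875

Relatedness sums over independent paths through distinct common ancestors.
P and Q are related in two ways: half second cousins through their fathers (r = 1/64) and second cousins through their mothers (r = 1/32).
r = 1/64 + 1/32 = 0.046875.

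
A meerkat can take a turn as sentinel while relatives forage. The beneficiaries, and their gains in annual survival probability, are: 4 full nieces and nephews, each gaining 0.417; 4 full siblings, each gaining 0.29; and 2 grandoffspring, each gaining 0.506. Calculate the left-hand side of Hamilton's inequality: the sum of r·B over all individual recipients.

1.25

r to a full niece or nephew = 1/4 (full aunt/uncle↔niece/nephew: two paths of length 3 through the shared grandparent pair: r = 2·(1/2)^3 = 1/4).
r to a full sibling = 0.5 (full sibs share both parents — two paths of length 2: r = 2·(1/2)^2 = 1/2).
r to a grandoffspring = 0.25 (two parent–offspring links: r = (1/2)^2 = 1/4).
Summing one r·B term per recipient: 4·0.25·0.417 + 4·0.5·0.29 + 2·0.25·0.506 = 1.25.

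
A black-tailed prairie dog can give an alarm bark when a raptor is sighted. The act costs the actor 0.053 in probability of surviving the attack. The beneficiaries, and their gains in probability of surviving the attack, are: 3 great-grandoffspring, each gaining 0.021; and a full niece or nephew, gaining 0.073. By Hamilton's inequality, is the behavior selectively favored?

No

Hamilton's rule: the trait is favored when the sum of r·B over every recipient exceeds the actor's cost C.
r to a great-grandoffspring = 0.125 (three parent–offspring links: r = (1/2)^3 = 1/8).
r to a full niece or nephew = 1/4 (full aunt/uncle↔niece/nephew: two paths of length 3 through the shared grandparent pair: r = 2·(1/2)^3 = 1/4).
Summing one r·B term per recipient: 3·0.125·0.021 + 1·0.25·0.073 = 0.026125.
0.026125 < 0.053: the indirect benefit is less than the cost.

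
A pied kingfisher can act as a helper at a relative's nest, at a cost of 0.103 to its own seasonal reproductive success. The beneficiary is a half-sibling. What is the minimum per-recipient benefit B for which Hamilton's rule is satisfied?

0.412

r to a half-sibling = 1/4 (half-sibs share one parent — one path of length 2: r = (1/2)^2 = 1/4).
Hamilton's rule with n recipients of equal r: n·r·B > C, so B > C/(n·r) = 0.103/(1·0.25) = 0.412.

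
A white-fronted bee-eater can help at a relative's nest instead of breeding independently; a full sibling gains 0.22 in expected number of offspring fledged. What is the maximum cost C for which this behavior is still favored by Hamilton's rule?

0.11

r to a full sibling = 0.5 (full sibs share both parents — two paths of length 2: r = 2·(1/2)^2 = 1/2).
Hamilton's rule: n·r·B > C, so the trait is favored while C < n·r·B = 1·0.5·0.22 = 0.11.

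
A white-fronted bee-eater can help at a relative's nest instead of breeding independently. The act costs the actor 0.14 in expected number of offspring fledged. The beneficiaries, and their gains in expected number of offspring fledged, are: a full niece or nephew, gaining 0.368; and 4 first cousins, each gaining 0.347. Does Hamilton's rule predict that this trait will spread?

Hamilton's rule: the trait is favored when the sum of r·B over every recipient exceeds the actor's cost C.
r to a full niece or nephew = 1/4 (full aunt/uncle↔niece/nephew: two paths of length 3 through the shared grandparent pair: r = 2·(1/2)^3 = 1/4).
r to a first cousin = 1/8 (first cousins share one grandparent pair — two paths of length 4: r = 2·(1/2)^4 = 1/8).
Summing one r·B term per recipient: 1·0.25·0.368 + 4·0.125·0.347 = 0.2655.
0.2655 > 0.14: the indirect benefit exceeds the cost.

Yes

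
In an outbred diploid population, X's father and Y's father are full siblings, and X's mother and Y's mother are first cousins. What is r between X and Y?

With two independent routes of shared ancestry, r is the sum of the two contributions.
X and Y are related in two ways: first cousins through their fathers (r = 1/8) and second cousins through their mothers (r = 1/32).
r = 1/8 + 1/32 = 5/32 = 0.15625.

0.15625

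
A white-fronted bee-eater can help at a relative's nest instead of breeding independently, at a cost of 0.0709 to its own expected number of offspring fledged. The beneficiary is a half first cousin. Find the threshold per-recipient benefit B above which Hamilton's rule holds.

1.1344

r to a half first cousin = 0.0625 (half first cousins share one grandparent — one path of length 4: r = (1/2)^4 = 1/16).
Hamilton's rule with n recipients of equal r: n·r·B > C, so B > C/(n·r) = 0.0709/(1·0.0625) = 1.1344.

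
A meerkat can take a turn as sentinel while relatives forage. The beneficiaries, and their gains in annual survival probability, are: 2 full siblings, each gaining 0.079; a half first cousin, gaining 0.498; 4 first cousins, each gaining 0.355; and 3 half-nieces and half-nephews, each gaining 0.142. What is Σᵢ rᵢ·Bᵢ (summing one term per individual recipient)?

r to a full sibling = 1/2 (full sibs share both parents — two paths of length 2: r = 2·(1/2)^2 = 1/2).
r to a half first cousin = 0.0625 (half first cousins share one grandparent — one path of length 4: r = (1/2)^4 = 1/16).
r to a first cousin = 0.125 (first cousins share one grandparent pair — two paths of length 4: r = 2·(1/2)^4 = 1/8).
r to a half-niece or half-nephew = 1/8 (half-aunt/uncle↔niece/nephew: one path of length 3: r = (1/2)^3 = 1/8).
Summing one r·B term per recipient: 2·0.5·0.079 + 1·0.0625·0.498 + 4·0.125·0.355 + 3·0.125·0.142 = 0.340875.

0.340875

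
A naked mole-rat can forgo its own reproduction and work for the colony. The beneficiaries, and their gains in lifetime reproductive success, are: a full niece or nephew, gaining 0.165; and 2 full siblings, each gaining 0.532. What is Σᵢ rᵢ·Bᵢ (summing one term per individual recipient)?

0.57325

r to a full niece or nephew = 1/4 (full aunt/uncle↔niece/nephew: two paths of length 3 through the shared grandparent pair: r = 2·(1/2)^3 = 1/4).
r to a full sibling = 0.5 (full sibs share both parents — two paths of length 2: r = 2·(1/2)^2 = 1/2).
Summing one r·B term per recipient: 1·0.25·0.165 + 2·0.5·0.532 = 0.57325.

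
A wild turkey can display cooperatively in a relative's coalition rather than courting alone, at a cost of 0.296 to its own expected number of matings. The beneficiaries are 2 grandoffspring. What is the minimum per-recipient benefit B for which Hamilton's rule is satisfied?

r to a grandoffspring = 1/4 (two parent–offspring links: r = (1/2)^2 = 1/4).
Hamilton's rule with n recipients of equal r: n·r·B > C, so B > C/(n·r) = 0.296/(2·0.25) = 0.592.

0.592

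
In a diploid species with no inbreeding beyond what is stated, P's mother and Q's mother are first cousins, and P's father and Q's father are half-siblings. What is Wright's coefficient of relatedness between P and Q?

Wright's path rule: contributions from independent ancestry routes add.
P and Q are related in two ways: second cousins through their mothers (r = 1/32) and half first cousins through their fathers (r = 1/16).
r = 1/32 + 1/16 = 3/32 = 0.09375.

0.09375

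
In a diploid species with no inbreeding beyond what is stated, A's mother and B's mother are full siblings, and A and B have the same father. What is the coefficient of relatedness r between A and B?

With two independent routes of shared ancestry, r is the sum of the two contributions.
A and B are related in two ways: first cousins through their mothers (r = 1/8) and half-sibs through their shared father (r = 1/4).
r = 1/8 + 1/4 = 0.375.

0.375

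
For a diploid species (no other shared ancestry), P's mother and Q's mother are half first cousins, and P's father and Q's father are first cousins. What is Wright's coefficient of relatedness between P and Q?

Independent pedigree routes through distinct common ancestors add.
P and Q are related in two ways: half second cousins through their mothers (r = 1/64) and second cousins through their fathers (r = 1/32).
r = 1/64 + 1/32 = 3/64 = 0.046875.

0.046875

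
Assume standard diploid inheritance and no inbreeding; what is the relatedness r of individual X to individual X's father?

Each parent–offspring link contributes a factor of 1/2, and independent paths through distinct common ancestors add.
One parent–offspring link: r = (1/2)^1 = 1/2.

0.5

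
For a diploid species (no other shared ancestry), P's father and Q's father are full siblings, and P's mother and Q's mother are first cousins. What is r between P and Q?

0.15625

Relatedness sums over independent paths through distinct common ancestors.
P and Q are related in two ways: first cousins through their fathers (r = 1/8) and second cousins through their mothers (r = 1/32).
r = 1/8 + 1/32 = 5/32 = 0.15625.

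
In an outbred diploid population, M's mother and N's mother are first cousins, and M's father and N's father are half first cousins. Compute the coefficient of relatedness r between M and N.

Wright's path rule: contributions from independent ancestry routes add.
M and N are related in two ways: second cousins through their mothers (r = 1/32) and half second cousins through their fathers (r = 1/64).
r = 1/32 + 1/64 = 3/64 = 0.046875.

0.046875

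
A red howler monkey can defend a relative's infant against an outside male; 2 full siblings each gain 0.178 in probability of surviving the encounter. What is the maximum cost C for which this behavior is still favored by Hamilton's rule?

r to a full sibling = 0.5 (full sibs share both parents — two paths of length 2: r = 2·(1/2)^2 = 1/2).
Hamilton's rule: n·r·B > C, so the trait is favored while C < n·r·B = 2·0.5·0.178 = 0.178.

0.178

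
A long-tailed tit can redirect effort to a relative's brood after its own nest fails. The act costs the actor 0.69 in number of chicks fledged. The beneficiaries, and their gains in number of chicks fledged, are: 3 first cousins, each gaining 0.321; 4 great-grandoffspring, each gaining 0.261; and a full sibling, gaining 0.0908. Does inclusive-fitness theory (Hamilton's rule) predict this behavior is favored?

No

Hamilton's rule: the trait is favored when the sum of r·B over every recipient exceeds the actor's cost C.
r to a first cousin = 0.125 (first cousins share one grandparent pair — two paths of length 4: r = 2·(1/2)^4 = 1/8).
r to a great-grandoffspring = 0.125 (three parent–offspring links: r = (1/2)^3 = 1/8).
r to a full sibling = 1/2 (full sibs share both parents — two paths of length 2: r = 2·(1/2)^2 = 1/2).
Summing one r·B term per recipient: 3·0.125·0.321 + 4·0.125·0.261 + 1·0.5·0.0908 = 0.296275.
0.296275 < 0.69: the indirect benefit is less than the cost.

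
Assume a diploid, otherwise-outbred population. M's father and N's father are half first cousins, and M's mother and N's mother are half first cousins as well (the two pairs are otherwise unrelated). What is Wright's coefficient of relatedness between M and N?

0.03125

With two independent routes of shared ancestry, r is the sum of the two contributions.
M and N are related in two ways: half second cousins through their fathers (r = 1/64) and half second cousins through their mothers (r = 1/64).
r = 1/64 + 1/64 = 0.03125.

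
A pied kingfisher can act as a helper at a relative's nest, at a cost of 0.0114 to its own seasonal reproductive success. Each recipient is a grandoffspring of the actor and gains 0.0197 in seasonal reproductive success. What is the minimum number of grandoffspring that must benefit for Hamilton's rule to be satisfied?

r to a grandoffspring = 1/4 (two parent–offspring links: r = (1/2)^2 = 1/4).
Hamilton's rule: n·r·B > C  ⇒  n > C/(r·B) = 0.0114/(0.25·0.0197) = 2.315.
The smallest integer exceeding 2.315 is 3.

3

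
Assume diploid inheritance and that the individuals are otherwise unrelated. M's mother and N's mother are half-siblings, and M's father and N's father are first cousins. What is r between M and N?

With two independent routes of shared ancestry, r is the sum of the two contributions.
M and N are related in two ways: half first cousins through their mothers (r = 1/16) and second cousins through their fathers (r = 1/32).
r = 1/16 + 1/32 = 0.09375.

0.09375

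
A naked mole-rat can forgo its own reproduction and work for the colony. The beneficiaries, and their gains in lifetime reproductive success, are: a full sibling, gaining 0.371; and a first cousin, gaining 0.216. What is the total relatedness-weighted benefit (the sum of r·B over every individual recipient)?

r to a full sibling = 0.5 (full sibs share both parents — two paths of length 2: r = 2·(1/2)^2 = 1/2).
r to a first cousin = 1/8 (first cousins share one grandparent pair — two paths of length 4: r = 2·(1/2)^4 = 1/8).
Summing one r·B term per recipient: 1·0.5·0.371 + 1·0.125·0.216 = 0.2125.

0.2125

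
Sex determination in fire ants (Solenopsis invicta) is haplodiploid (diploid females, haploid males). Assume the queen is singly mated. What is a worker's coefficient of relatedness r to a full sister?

0.75

Haplodiploid full sisters inherit their father's entire haploid genome identically (contributing 1/2) and on average half of their mother's contribution (1/2 · 1/2 = 1/4); r = 1/2 + 1/4 = 3/4.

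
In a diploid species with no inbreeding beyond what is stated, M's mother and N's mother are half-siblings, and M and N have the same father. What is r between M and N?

Relatedness sums over independent paths through distinct common ancestors.
M and N are related in two ways: half first cousins through their mothers (r = 1/16) and half-sibs through their shared father (r = 1/4).
r = 1/16 + 1/4 = 0.3125.

0.3125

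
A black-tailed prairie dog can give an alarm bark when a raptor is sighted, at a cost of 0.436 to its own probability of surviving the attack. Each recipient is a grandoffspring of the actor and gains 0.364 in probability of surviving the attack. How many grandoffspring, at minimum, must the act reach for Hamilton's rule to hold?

r to a grandoffspring = 1/4 (two parent–offspring links: r = (1/2)^2 = 1/4).
Hamilton's rule: n·r·B > C  ⇒  n > C/(r·B) = 0.436/(0.25·0.364) = 4.791.
The smallest integer exceeding 4.791 is 5.

5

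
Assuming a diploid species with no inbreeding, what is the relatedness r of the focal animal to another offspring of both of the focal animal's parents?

0.5

Each parent–offspring link contributes a factor of 1/2, and independent paths through distinct common ancestors add.
Full sibs share both parents — two paths of length 2: r = 2·(1/2)^2 = 1/2.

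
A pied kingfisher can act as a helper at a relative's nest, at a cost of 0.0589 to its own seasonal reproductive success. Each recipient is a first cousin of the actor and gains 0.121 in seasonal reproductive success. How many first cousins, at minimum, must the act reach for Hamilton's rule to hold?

r to a first cousin = 1/8 (first cousins share one grandparent pair — two paths of length 4: r = 2·(1/2)^4 = 1/8).
Hamilton's rule: n·r·B > C  ⇒  n > C/(r·B) = 0.0589/(0.125·0.121) = 3.894.
The smallest integer exceeding 3.894 is 4.

4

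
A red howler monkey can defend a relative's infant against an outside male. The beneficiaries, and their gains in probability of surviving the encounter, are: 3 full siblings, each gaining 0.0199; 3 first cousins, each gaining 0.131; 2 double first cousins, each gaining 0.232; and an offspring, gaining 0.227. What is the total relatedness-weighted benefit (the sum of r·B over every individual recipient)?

0.308475

r to a full sibling = 0.5 (full sibs share both parents — two paths of length 2: r = 2·(1/2)^2 = 1/2).
r to a first cousin = 0.125 (first cousins share one grandparent pair — two paths of length 4: r = 2·(1/2)^4 = 1/8).
r to a double first cousin = 1/4 (double first cousins share both grandparent pairs — four paths of length 4: r = 4·(1/2)^4 = 1/4).
r to an offspring = 0.5 (one parent–offspring link: r = (1/2)^1 = 1/2).
Summing one r·B term per recipient: 3·0.5·0.0199 + 3·0.125·0.131 + 2·0.25·0.232 + 1·0.5·0.227 = 0.308475.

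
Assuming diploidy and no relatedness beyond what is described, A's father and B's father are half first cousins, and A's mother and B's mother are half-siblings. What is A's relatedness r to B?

0.078125

Relatedness sums over independent paths through distinct common ancestors.
A and B are related in two ways: half second cousins through their fathers (r = 1/64) and half first cousins through their mothers (r = 1/16).
r = 1/64 + 1/16 = 0.078125.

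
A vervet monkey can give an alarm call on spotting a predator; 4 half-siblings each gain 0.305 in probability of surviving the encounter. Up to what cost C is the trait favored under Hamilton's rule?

r to a half-sibling = 0.25 (half-sibs share one parent — one path of length 2: r = (1/2)^2 = 1/4).
Hamilton's rule: n·r·B > C, so the trait is favored while C < n·r·B = 4·0.25·0.305 = 0.305.

0.305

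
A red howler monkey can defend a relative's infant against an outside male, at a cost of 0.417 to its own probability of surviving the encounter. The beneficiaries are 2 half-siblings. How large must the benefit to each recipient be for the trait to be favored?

r to a half-sibling = 0.25 (half-sibs share one parent — one path of length 2: r = (1/2)^2 = 1/4).
Hamilton's rule with n recipients of equal r: n·r·B > C, so B > C/(n·r) = 0.417/(2·0.25) = 0.834.

0.834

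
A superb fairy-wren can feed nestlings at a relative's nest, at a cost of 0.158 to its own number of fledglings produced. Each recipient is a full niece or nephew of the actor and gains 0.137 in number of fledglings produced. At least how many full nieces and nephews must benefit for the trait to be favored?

r to a full niece or nephew = 0.25 (full aunt/uncle↔niece/nephew: two paths of length 3 through the shared grandparent pair: r = 2·(1/2)^3 = 1/4).
Hamilton's rule: n·r·B > C  ⇒  n > C/(r·B) = 0.158/(0.25·0.137) = 4.613.
The smallest integer exceeding 4.613 is 5.

5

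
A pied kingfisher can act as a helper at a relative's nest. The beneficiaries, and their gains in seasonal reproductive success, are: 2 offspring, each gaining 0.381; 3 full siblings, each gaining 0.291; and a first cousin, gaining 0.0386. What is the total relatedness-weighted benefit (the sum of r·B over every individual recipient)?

0.822325

r to an offspring = 0.5 (one parent–offspring link: r = (1/2)^1 = 1/2).
r to a full sibling = 0.5 (full sibs share both parents — two paths of length 2: r = 2·(1/2)^2 = 1/2).
r to a first cousin = 0.125 (first cousins share one grandparent pair — two paths of length 4: r = 2·(1/2)^4 = 1/8).
Summing one r·B term per recipient: 2·0.5·0.381 + 3·0.5·0.291 + 1·0.125·0.0386 = 0.822325.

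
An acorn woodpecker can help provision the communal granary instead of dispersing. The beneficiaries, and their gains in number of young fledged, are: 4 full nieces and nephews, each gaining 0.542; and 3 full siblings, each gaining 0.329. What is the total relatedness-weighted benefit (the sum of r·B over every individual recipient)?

r to a full niece or nephew = 1/4 (full aunt/uncle↔niece/nephew: two paths of length 3 through the shared grandparent pair: r = 2·(1/2)^3 = 1/4).
r to a full sibling = 1/2 (full sibs share both parents — two paths of length 2: r = 2·(1/2)^2 = 1/2).
Summing one r·B term per recipient: 4·0.25·0.542 + 3·0.5·0.329 = 1.0355.

1.0355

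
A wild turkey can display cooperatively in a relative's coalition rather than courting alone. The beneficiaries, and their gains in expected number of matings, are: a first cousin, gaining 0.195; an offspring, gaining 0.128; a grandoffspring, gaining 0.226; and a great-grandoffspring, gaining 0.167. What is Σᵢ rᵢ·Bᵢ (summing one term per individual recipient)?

0.16575

r to a first cousin = 1/8 (first cousins share one grandparent pair — two paths of length 4: r = 2·(1/2)^4 = 1/8).
r to an offspring = 0.5 (one parent–offspring link: r = (1/2)^1 = 1/2).
r to a grandoffspring = 1/4 (two parent–offspring links: r = (1/2)^2 = 1/4).
r to a great-grandoffspring = 0.125 (three parent–offspring links: r = (1/2)^3 = 1/8).
Summing one r·B term per recipient: 1·0.125·0.195 + 1·0.5·0.128 + 1·0.25·0.226 + 1·0.125·0.167 = 0.16575.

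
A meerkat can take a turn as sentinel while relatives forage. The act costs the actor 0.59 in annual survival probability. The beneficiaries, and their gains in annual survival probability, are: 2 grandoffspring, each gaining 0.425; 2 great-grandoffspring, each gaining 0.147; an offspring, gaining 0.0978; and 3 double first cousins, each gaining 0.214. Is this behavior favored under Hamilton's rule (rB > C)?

Hamilton's rule: the trait is favored when the sum of r·B over every recipient exceeds the actor's cost C.
r to a grandoffspring = 1/4 (two parent–offspring links: r = (1/2)^2 = 1/4).
r to a great-grandoffspring = 1/8 (three parent–offspring links: r = (1/2)^3 = 1/8).
r to an offspring = 1/2 (one parent–offspring link: r = (1/2)^1 = 1/2).
r to a double first cousin = 1/4 (double first cousins share both grandparent pairs — four paths of length 4: r = 4·(1/2)^4 = 1/4).
Summing one r·B term per recipient: 2·0.25·0.425 + 2·0.125·0.147 + 1·0.5·0.0978 + 3·0.25·0.214 = 0.45865.
0.45865 < 0.59: the indirect benefit is less than the cost.

No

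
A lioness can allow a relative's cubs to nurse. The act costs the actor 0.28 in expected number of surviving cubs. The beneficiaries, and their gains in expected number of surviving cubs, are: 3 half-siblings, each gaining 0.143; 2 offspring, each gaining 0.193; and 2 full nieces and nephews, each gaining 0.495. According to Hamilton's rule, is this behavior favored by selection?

Hamilton's rule: the trait is favored when the sum of r·B over every recipient exceeds the actor's cost C.
r to a half-sibling = 0.25 (half-sibs share one parent — one path of length 2: r = (1/2)^2 = 1/4).
r to an offspring = 1/2 (one parent–offspring link: r = (1/2)^1 = 1/2).
r to a full niece or nephew = 1/4 (full aunt/uncle↔niece/nephew: two paths of length 3 through the shared grandparent pair: r = 2·(1/2)^3 = 1/4).
Summing one r·B term per recipient: 3·0.25·0.143 + 2·0.5·0.193 + 2·0.25·0.495 = 0.54775.
0.54775 > 0.28: the indirect benefit exceeds the cost.

Yes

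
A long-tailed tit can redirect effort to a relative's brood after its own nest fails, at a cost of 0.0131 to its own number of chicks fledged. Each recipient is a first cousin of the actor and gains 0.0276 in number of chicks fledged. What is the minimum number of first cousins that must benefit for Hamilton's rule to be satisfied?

4

r to a first cousin = 1/8 (first cousins share one grandparent pair — two paths of length 4: r = 2·(1/2)^4 = 1/8).
Hamilton's rule: n·r·B > C  ⇒  n > C/(r·B) = 0.0131/(0.125·0.0276) = 3.797.
The smallest integer exceeding 3.797 is 4.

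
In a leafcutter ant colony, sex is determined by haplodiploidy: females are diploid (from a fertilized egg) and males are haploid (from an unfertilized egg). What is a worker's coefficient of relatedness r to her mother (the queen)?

One meiotic link between diploid queen and diploid daughter: r = 1/2.

0.5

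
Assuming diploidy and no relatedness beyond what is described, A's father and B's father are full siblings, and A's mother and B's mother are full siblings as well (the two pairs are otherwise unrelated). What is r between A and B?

Relatedness sums over independent paths through distinct common ancestors.
A and B are related in two ways: first cousins through their fathers (r = 1/8) and first cousins through their mothers (r = 1/8) — i.e. double first cousins.
r = 1/8 + 1/8 = 0.25.

0.25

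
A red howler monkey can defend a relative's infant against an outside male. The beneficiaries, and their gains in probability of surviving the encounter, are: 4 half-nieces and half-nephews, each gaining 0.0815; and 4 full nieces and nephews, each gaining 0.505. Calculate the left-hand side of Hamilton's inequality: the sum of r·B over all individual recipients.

r to a half-niece or half-nephew = 1/8 (half-aunt/uncle↔niece/nephew: one path of length 3: r = (1/2)^3 = 1/8).
r to a full niece or nephew = 0.25 (full aunt/uncle↔niece/nephew: two paths of length 3 through the shared grandparent pair: r = 2·(1/2)^3 = 1/4).
Summing one r·B term per recipient: 4·0.125·0.0815 + 4·0.25·0.505 = 0.54575.

0.54575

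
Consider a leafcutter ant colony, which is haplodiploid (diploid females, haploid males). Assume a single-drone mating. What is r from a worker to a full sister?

Haplodiploid full sisters inherit their father's entire haploid genome identically (contributing 1/2) and on average half of their mother's contribution (1/2 · 1/2 = 1/4); r = 1/2 + 1/4 = 3/4.

0.75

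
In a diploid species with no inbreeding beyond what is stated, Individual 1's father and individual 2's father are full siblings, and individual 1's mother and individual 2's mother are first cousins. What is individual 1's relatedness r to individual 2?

Independent pedigree routes through distinct common ancestors add.
Individual 1 and individual 2 are related in two ways: first cousins through their fathers (r = 1/8) and second cousins through their mothers (r = 1/32).
r = 1/8 + 1/32 = 0.15625.

0.15625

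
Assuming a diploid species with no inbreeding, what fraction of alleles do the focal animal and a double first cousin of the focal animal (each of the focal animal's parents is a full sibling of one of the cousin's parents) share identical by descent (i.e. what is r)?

0.25

Each parent–offspring link contributes a factor of 1/2, and independent paths through distinct common ancestors add.
Double first cousins share both grandparent pairs — four paths of length 4: r = 4·(1/2)^4 = 1/4.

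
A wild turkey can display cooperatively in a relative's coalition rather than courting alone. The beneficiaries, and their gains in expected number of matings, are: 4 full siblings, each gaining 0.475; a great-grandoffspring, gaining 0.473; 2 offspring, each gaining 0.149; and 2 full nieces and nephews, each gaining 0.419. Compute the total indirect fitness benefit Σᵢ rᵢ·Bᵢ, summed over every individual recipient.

1.367625

r to a full sibling = 1/2 (full sibs share both parents — two paths of length 2: r = 2·(1/2)^2 = 1/2).
r to a great-grandoffspring = 0.125 (three parent–offspring links: r = (1/2)^3 = 1/8).
r to an offspring = 1/2 (one parent–offspring link: r = (1/2)^1 = 1/2).
r to a full niece or nephew = 0.25 (full aunt/uncle↔niece/nephew: two paths of length 3 through the shared grandparent pair: r = 2·(1/2)^3 = 1/4).
Summing one r·B term per recipient: 4·0.5·0.475 + 1·0.125·0.473 + 2·0.5·0.149 + 2·0.25·0.419 = 1.367625.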